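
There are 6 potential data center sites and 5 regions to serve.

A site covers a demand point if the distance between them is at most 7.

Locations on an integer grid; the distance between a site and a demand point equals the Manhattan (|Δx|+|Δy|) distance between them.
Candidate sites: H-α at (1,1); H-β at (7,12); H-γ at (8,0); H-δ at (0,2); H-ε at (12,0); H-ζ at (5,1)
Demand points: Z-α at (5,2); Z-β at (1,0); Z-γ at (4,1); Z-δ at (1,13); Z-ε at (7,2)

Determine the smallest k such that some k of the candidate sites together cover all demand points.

Coverage sets (demand points within 7 of each site):
  H-α: {Z-α, Z-β, Z-γ, Z-ε}
  H-β: {Z-δ}
  H-γ: {Z-α, Z-β, Z-γ, Z-ε}
  H-δ: {Z-α, Z-β, Z-γ, Z-ε}
  H-ε: {Z-ε}
  H-ζ: {Z-α, Z-β, Z-γ, Z-ε}
No single site covers all 5 demand points.
But {H-α, H-β} covers everything, so the minimum is 2.

2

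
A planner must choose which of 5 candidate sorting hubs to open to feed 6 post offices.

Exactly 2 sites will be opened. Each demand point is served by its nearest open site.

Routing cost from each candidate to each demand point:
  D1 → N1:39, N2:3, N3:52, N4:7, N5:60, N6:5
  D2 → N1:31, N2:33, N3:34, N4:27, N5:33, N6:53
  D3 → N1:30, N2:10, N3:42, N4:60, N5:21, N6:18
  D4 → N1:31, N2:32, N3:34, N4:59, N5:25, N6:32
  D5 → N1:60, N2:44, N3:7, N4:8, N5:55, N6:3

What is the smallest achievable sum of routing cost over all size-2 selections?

Open {D3, D5}.
  N1→D3 30, N2→D3 10, N3→D5 7, N4→D5 8, N5→D3 21, N6→D5 3  ⇒ total 79.
Compare {D1, D4}: total 105.
Compare {D4, D5}: total 106.
No size-2 selection does better; minimum is 79.

79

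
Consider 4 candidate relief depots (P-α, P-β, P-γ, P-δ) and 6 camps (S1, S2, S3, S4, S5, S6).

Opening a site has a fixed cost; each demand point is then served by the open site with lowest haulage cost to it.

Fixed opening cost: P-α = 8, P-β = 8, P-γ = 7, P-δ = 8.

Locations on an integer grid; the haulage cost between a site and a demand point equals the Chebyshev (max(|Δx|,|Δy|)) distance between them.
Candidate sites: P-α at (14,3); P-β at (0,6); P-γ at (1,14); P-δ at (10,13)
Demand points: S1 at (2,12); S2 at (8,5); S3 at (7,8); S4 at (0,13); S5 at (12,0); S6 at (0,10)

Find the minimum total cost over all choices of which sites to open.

Open {P-α, P-γ}: assign each demand point to its cheapest open site.
  S1→P-γ 2, S2→P-α 6, S3→P-γ 6, S4→P-γ 1, S5→P-α 3, S6→P-γ 4
  haulage cost 22, fixed 15 → total 37.
Compare {P-γ}: haulage cost 36 + fixed 7 = 43.
Compare {P-α, P-γ, P-δ}: haulage cost 21 + fixed 23 = 44.
Compare {P-α, P-β, P-γ}: haulage cost 22 + fixed 23 = 45.
All other subsets cost ≥ 43. Minimum total cost: 37.

37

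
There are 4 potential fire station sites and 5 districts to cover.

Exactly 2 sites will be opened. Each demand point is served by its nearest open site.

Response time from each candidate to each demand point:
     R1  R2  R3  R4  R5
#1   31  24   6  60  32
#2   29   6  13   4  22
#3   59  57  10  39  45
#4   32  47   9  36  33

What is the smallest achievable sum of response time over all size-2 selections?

67

Open {#1, #2}.
  R1→#2 29, R2→#2 6, R3→#1 6, R4→#2 4, R5→#2 22  ⇒ total 67.
Compare {#2, #4}: total 70.
Compare {#2, #3}: total 71.
No size-2 selection does better; minimum is 67.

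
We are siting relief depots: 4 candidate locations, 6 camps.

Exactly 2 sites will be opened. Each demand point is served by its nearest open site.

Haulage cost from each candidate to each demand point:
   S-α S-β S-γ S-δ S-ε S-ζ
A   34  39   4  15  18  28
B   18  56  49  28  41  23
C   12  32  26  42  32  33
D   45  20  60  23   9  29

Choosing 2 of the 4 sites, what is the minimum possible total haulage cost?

Open {A, C}.
  S-α→C 12, S-β→C 32, S-γ→A 4, S-δ→A 15, S-ε→A 18, S-ζ→A 28  ⇒ total 109.
Compare {A, D}: total 110.
Compare {A, B}: total 117.
No size-2 selection does better; minimum is 109.

109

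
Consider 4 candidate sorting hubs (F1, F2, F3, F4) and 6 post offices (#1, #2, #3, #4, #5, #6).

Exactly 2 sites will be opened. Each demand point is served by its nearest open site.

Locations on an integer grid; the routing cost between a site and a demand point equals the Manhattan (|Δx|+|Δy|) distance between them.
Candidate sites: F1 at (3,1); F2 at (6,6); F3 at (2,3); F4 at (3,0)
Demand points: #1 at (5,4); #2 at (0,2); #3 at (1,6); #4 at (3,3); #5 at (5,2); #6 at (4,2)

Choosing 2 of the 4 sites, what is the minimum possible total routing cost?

Open {F1, F3}.
  #1→F3 4, #2→F3 3, #3→F3 4, #4→F3 1, #5→F1 3, #6→F1 2  ⇒ total 17.
Compare {F2, F3}: total 18.
Compare {F1, F2}: total 19.
No size-2 selection does better; minimum is 17.

17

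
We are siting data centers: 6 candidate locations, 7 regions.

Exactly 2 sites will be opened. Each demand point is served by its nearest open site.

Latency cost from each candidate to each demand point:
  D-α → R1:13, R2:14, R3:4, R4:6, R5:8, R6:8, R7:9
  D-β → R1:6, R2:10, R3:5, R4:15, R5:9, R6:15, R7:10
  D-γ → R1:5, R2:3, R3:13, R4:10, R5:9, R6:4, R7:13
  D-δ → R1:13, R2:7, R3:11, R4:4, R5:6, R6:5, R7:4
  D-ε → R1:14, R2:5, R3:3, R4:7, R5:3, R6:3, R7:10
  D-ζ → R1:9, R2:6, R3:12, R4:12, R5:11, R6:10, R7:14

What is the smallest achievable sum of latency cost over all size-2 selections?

34

Open {D-γ, D-ε}.
  R1→D-γ 5, R2→D-γ 3, R3→D-ε 3, R4→D-ε 7, R5→D-ε 3, R6→D-ε 3, R7→D-ε 10  ⇒ total 34.
Compare {D-δ, D-ε}: total 35.
Compare {D-β, D-δ}: total 37.
No size-2 selection does better; minimum is 34.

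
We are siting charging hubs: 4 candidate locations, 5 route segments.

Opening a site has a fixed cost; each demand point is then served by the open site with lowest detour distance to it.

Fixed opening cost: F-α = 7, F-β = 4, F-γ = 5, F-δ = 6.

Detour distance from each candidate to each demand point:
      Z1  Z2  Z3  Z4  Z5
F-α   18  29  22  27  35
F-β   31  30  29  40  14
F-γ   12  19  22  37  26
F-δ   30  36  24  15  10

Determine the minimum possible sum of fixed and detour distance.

89

Open {F-γ, F-δ}: assign each demand point to its cheapest open site.
  Z1→F-γ 12, Z2→F-γ 19, Z3→F-γ 22, Z4→F-δ 15, Z5→F-δ 10
  detour distance 78, fixed 11 → total 89.
Compare {F-β, F-γ, F-δ}: detour distance 78 + fixed 15 = 93.
Compare {F-α, F-γ, F-δ}: detour distance 78 + fixed 18 = 96.
Compare {F-α, F-β, F-γ, F-δ}: detour distance 78 + fixed 22 = 100.
All other subsets cost ≥ 93. Minimum total cost: 89.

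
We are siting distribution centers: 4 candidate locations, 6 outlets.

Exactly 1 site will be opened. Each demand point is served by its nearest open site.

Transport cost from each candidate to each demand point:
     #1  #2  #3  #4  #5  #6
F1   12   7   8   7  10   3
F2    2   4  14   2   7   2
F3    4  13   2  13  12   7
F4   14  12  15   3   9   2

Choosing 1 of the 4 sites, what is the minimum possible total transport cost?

Open {F2}.
  #1→F2 2, #2→F2 4, #3→F2 14, #4→F2 2, #5→F2 7, #6→F2 2  ⇒ total 31.
Compare {F1}: total 47.
Compare {F3}: total 51.
No size-1 selection does better; minimum is 31.

31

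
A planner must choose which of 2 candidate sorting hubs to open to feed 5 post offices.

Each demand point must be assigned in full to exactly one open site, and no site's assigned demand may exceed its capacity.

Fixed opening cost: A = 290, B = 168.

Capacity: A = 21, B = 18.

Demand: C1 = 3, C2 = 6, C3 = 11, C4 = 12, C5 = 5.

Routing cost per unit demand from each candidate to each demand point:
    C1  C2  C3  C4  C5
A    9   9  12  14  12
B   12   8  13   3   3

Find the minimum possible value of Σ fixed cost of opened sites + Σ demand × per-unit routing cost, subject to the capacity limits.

722

Open {A, B}; cheapest assignment that respects the capacities:
  A (cap 21, load 20): C1, C2, C3 — cost 3×9 + 6×9 + 11×12 = 213
  B (cap 18, load 17): C4, C5 — cost 12×3 + 5×3 = 51
  Shipping 264, fixed 458 → total 722.
  Any other capacity-feasible assignment to {A, B} ships for at least 264.
Total demand is 37 and no other set of sites has combined capacity ≥ 37, so {A, B} is the only feasible choice of open sites. Minimum: 722.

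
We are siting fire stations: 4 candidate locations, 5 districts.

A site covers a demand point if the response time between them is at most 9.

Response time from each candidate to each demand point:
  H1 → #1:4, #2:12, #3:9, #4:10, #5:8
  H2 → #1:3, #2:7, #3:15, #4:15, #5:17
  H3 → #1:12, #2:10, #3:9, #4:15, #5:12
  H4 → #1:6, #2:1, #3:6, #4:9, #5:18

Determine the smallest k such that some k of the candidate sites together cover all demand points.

2

Coverage sets (demand points within 9 of each site):
  H1: {#1, #3, #5}
  H2: {#1, #2}
  H3: {#3}
  H4: {#1, #2, #3, #4}
No single site covers all 5 demand points.
But {H1, H4} covers everything, so the minimum is 2.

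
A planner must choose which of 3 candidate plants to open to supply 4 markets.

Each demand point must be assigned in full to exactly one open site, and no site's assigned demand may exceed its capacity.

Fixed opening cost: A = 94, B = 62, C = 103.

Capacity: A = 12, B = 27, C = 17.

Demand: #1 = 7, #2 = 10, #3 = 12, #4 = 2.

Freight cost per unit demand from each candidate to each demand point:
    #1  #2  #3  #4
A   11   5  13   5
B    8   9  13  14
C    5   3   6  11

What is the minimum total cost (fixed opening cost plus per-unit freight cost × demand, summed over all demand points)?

405

Open {B, C}; cheapest assignment that respects the capacities:
  B (cap 27, load 17): #1, #2 — cost 7×8 + 10×9 = 146
  C (cap 17, load 14): #3, #4 — cost 12×6 + 2×11 = 94
  Shipping 240, fixed 165 → total 405.
  Any other capacity-feasible assignment to {B, C} ships for at least 240.
Compare {A, B}: its best feasible assignment gives total 428.
Compare {A, B, C}: its best feasible assignment gives total 447.
Every other set of open sites that can feasibly serve all demand totals ≥ 428 even under its best assignment. Minimum: 405.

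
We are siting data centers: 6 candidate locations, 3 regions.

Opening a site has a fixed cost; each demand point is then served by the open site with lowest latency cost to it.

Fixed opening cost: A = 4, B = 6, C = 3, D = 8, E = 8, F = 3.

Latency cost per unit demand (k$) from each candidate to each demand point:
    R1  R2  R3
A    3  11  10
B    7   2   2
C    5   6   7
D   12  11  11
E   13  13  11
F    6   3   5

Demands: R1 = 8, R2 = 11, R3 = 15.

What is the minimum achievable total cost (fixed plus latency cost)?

Open {A, B}: assign each demand point to its cheapest open site.
  R1→A 8×3=24, R2→B 11×2=22, R3→B 15×2=30
  latency cost 76, fixed 10 → total 86.
Compare {A, B, C}: latency cost 76 + fixed 13 = 89.
Compare {A, B, F}: latency cost 76 + fixed 13 = 89.
Compare {A, B, C, F}: latency cost 76 + fixed 16 = 92.
All other subsets cost ≥ 89. Minimum total cost: 86.

86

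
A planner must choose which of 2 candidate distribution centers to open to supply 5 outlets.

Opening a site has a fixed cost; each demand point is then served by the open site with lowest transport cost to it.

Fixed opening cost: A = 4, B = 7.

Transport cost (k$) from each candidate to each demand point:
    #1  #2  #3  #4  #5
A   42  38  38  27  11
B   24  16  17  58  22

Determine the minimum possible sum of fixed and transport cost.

Open {A, B}: assign each demand point to its cheapest open site.
  #1→B 24, #2→B 16, #3→B 17, #4→A 27, #5→A 11
  transport cost 95, fixed 11 → total 106.
Compare {B}: transport cost 137 + fixed 7 = 144.
Compare {A}: transport cost 156 + fixed 4 = 160.

106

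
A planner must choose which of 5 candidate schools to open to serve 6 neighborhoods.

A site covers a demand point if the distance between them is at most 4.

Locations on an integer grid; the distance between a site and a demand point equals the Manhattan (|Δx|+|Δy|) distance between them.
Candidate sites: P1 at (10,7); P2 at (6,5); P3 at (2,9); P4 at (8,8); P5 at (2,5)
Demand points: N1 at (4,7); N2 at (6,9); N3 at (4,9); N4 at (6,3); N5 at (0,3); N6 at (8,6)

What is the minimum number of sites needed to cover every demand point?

Coverage sets (demand points within 4 of each site):
  P1: {N6}
  P2: {N1, N2, N4, N6}
  P3: {N1, N2, N3}
  P4: {N2, N6}
  P5: {N1, N5}
No 2 sites suffice: every size-2 union leaves at least one demand point uncovered.
But {P2, P3, P5} covers everything, so the minimum is 3.

3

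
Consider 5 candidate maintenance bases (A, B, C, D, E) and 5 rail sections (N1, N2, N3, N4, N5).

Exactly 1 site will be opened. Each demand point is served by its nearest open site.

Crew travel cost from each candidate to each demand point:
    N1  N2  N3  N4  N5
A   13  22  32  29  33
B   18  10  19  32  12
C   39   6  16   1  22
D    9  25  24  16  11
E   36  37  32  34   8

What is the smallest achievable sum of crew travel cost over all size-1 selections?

Open {C}.
  N1→C 39, N2→C 6, N3→C 16, N4→C 1, N5→C 22  ⇒ total 84.
Compare {D}: total 85.
Compare {B}: total 91.
No size-1 selection does better; minimum is 84.

84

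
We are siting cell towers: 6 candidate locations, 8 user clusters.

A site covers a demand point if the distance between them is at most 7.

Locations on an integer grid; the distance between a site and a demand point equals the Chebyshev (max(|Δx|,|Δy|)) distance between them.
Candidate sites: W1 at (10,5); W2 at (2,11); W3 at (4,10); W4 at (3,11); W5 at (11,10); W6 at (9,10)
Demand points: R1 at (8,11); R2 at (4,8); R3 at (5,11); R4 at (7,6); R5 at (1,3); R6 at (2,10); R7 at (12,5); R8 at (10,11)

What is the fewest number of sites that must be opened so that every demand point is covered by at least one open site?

Coverage sets (demand points within 7 of each site):
  W1: {R1, R2, R3, R4, R7, R8}
  W2: {R1, R2, R3, R4, R6}
  W3: {R1, R2, R3, R4, R5, R6, R8}
  W4: {R1, R2, R3, R4, R6, R8}
  W5: {R1, R2, R3, R4, R7, R8}
  W6: {R1, R2, R3, R4, R6, R7, R8}
No single site covers all 8 demand points.
But {W1, W3} covers everything, so the minimum is 2.

2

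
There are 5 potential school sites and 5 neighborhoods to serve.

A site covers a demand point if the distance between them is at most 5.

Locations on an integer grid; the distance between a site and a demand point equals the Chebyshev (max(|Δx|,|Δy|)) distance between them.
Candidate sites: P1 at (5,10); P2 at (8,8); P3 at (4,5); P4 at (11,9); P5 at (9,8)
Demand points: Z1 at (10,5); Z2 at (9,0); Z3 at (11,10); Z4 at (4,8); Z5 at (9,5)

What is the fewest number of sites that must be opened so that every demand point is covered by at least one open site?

2

Coverage sets (demand points within 5 of each site):
  P1: {Z1, Z4, Z5}
  P2: {Z1, Z3, Z4, Z5}
  P3: {Z2, Z4, Z5}
  P4: {Z1, Z3, Z5}
  P5: {Z1, Z3, Z4, Z5}
No single site covers all 5 demand points.
But {P2, P3} covers everything, so the minimum is 2.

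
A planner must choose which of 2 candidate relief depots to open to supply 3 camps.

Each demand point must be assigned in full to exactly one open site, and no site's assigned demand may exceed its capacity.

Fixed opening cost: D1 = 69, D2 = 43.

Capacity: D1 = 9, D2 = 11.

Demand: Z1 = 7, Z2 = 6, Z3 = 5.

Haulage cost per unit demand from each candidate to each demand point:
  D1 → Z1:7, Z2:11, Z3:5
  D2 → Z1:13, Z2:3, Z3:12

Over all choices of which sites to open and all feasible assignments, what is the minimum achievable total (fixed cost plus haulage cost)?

239

Open {D1, D2}; cheapest assignment that respects the capacities:
  D1 (cap 9, load 7): Z1 — cost 7×7 = 49
  D2 (cap 11, load 11): Z2, Z3 — cost 6×3 + 5×12 = 78
  Shipping 127, fixed 112 → total 239.
  Any other capacity-feasible assignment to {D1, D2} ships for at least 127.
Total demand is 18 and no other set of sites has combined capacity ≥ 18, so {D1, D2} is the only feasible choice of open sites. Minimum: 239.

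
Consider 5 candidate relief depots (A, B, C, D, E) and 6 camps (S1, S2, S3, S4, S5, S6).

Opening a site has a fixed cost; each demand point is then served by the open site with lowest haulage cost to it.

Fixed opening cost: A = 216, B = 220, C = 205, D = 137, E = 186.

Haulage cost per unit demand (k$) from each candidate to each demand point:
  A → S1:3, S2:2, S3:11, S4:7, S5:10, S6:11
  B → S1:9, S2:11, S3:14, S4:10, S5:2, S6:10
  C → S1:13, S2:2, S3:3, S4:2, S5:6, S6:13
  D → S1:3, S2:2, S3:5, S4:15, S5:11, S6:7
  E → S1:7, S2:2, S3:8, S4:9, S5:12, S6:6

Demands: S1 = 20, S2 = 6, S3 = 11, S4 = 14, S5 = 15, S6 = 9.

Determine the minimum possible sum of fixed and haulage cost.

Open {C, D}: assign each demand point to its cheapest open site.
  S1→D 20×3=60, S2→C 6×2=12, S3→C 11×3=33, S4→C 14×2=28, S5→C 15×6=90, S6→D 9×7=63
  haulage cost 286, fixed 342 → total 628.
Compare {D}: haulage cost 565 + fixed 137 = 702.
Compare {B, D}: haulage cost 360 + fixed 357 = 717.
Compare {A, C}: haulage cost 322 + fixed 421 = 743.
All other subsets cost ≥ 702. Minimum total cost: 628.

628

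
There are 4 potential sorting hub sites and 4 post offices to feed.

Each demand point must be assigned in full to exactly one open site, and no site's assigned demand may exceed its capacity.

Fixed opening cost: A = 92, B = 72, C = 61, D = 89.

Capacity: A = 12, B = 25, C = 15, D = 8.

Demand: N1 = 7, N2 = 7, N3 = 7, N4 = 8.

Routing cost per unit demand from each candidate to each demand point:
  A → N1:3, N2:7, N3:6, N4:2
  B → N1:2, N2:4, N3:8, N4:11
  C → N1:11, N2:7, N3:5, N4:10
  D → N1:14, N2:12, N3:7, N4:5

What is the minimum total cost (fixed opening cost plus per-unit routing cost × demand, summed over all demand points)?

Open {A, B}; cheapest assignment that respects the capacities:
  A (cap 12, load 8): N4 — cost 8×2 = 16
  B (cap 25, load 21): N1, N2, N3 — cost 7×2 + 7×4 + 7×8 = 98
  Shipping 114, fixed 164 → total 278.
  Any other capacity-feasible assignment to {A, B} ships for at least 114.
Compare {B, C}: its best feasible assignment gives total 290.
Compare {B, D}: its best feasible assignment gives total 299.
Every other set of open sites that can feasibly serve all demand totals ≥ 290 even under its best assignment. Minimum: 278.

278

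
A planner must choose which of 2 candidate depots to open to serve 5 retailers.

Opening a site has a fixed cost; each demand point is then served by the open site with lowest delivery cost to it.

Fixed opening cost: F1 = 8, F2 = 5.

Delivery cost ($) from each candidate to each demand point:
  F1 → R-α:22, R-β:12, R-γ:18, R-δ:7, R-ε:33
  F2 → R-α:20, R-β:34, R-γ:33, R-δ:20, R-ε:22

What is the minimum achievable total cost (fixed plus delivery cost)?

92

Open {F1, F2}: assign each demand point to its cheapest open site.
  R-α→F2 20, R-β→F1 12, R-γ→F1 18, R-δ→F1 7, R-ε→F2 22
  delivery cost 79, fixed 13 → total 92.
Compare {F1}: delivery cost 92 + fixed 8 = 100.
Compare {F2}: delivery cost 129 + fixed 5 = 134.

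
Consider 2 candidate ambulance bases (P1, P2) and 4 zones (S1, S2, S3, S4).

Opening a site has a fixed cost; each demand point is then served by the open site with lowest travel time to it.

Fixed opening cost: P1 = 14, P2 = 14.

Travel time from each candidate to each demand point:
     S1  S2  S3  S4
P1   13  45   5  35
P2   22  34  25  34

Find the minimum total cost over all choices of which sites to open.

112

Open {P1}: assign each demand point to its cheapest open site.
  S1→P1 13, S2→P1 45, S3→P1 5, S4→P1 35
  travel time 98, fixed 14 → total 112.
Compare {P1, P2}: travel time 86 + fixed 28 = 114.
Compare {P2}: travel time 115 + fixed 14 = 129.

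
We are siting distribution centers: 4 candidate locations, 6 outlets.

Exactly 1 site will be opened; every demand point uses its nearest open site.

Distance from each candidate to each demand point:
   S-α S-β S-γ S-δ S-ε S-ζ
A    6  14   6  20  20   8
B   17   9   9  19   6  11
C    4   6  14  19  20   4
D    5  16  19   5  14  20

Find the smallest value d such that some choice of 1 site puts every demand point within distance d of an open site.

19

Open {B}.
  Farthest demand point is S-δ at distance 19 (to B); all others are ≤ 19.
With {A} the worst case is 20.
With {C} the worst case is 20.
No size-1 selection achieves below 19.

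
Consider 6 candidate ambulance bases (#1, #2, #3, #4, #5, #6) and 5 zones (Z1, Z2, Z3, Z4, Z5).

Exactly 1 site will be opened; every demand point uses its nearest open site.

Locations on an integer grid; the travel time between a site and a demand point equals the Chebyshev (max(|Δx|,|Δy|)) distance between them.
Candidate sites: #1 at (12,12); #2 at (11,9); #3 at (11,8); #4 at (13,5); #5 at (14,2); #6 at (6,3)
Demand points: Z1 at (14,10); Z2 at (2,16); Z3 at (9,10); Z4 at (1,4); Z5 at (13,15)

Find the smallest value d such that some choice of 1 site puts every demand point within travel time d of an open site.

10

Open {#2}.
  Farthest demand point is Z4 at travel time 10 (to #2); all others are ≤ 10.
With {#3} the worst case is 10.
With {#1} the worst case is 11.
No size-1 selection achieves below 10.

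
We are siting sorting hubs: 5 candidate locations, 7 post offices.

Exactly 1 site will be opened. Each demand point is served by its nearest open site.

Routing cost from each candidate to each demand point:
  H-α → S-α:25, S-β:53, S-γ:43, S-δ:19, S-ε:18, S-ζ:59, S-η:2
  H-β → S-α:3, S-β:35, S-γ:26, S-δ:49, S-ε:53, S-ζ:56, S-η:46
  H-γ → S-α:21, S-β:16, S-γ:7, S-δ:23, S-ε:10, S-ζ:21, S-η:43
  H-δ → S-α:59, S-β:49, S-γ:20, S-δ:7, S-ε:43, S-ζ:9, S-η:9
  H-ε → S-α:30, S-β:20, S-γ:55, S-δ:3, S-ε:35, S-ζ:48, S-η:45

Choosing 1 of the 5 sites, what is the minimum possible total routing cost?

Open {H-γ}.
  S-α→H-γ 21, S-β→H-γ 16, S-γ→H-γ 7, S-δ→H-γ 23, S-ε→H-γ 10, S-ζ→H-γ 21, S-η→H-γ 43  ⇒ total 141.
Compare {H-δ}: total 196.
Compare {H-α}: total 219.
No size-1 selection does better; minimum is 141.

141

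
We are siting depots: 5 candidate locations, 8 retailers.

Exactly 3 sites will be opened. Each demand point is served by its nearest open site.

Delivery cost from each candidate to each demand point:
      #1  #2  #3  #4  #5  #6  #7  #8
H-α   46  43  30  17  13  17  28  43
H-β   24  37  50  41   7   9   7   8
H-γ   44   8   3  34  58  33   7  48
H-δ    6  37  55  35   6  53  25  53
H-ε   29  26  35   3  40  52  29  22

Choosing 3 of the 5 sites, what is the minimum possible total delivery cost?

69

Open {H-β, H-γ, H-ε}.
  #1→H-β 24, #2→H-γ 8, #3→H-γ 3, #4→H-ε 3, #5→H-β 7, #6→H-β 9, #7→H-β 7, #8→H-β 8  ⇒ total 69.
Compare {H-β, H-γ, H-δ}: total 81.
Compare {H-α, H-β, H-γ}: total 83.
No size-3 selection does better; minimum is 69.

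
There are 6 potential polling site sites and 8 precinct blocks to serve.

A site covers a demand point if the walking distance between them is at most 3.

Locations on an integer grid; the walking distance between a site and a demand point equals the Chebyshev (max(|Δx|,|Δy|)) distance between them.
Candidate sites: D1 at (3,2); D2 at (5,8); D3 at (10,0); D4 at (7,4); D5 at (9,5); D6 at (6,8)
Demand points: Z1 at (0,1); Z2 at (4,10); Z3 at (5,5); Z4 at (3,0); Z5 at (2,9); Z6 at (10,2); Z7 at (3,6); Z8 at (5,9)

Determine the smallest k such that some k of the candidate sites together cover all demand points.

3

Coverage sets (demand points within 3 of each site):
  D1: {Z1, Z3, Z4}
  D2: {Z2, Z3, Z5, Z7, Z8}
  D3: {Z6}
  D4: {Z3, Z6}
  D5: {Z6}
  D6: {Z2, Z3, Z7, Z8}
No 2 sites suffice: every size-2 union leaves at least one demand point uncovered.
But {D1, D2, D3} covers everything, so the minimum is 3.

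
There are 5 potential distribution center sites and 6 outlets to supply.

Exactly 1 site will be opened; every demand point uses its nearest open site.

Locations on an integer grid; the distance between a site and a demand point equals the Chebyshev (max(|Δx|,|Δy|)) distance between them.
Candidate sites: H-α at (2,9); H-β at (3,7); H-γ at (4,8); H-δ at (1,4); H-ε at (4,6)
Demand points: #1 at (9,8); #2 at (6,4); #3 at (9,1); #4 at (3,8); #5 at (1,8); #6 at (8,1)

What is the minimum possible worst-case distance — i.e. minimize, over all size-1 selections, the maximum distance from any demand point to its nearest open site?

Open {H-ε}.
  Farthest demand point is #1 at distance 5 (to H-ε); all others are ≤ 5.
With {H-β} the worst case is 6.
With {H-γ} the worst case is 7.
No size-1 selection achieves below 5.

5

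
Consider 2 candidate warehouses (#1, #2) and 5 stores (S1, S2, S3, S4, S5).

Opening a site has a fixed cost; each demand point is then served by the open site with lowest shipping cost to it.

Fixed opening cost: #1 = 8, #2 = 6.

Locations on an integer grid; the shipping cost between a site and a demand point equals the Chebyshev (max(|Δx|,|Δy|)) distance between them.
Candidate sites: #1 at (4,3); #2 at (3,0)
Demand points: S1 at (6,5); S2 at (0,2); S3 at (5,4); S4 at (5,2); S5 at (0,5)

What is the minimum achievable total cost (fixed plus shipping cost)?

Open {#1}: assign each demand point to its cheapest open site.
  S1→#1 2, S2→#1 4, S3→#1 1, S4→#1 1, S5→#1 4
  shipping cost 12, fixed 8 → total 20.
Compare {#2}: shipping cost 19 + fixed 6 = 25.
Compare {#1, #2}: shipping cost 11 + fixed 14 = 25.

20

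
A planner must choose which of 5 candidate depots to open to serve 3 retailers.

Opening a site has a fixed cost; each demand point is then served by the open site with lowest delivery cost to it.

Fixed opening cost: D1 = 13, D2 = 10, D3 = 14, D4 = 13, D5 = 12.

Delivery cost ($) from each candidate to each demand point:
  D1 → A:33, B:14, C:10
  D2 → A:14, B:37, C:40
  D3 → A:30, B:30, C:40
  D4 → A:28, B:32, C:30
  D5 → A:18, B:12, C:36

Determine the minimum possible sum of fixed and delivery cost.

61

Open {D1, D2}: assign each demand point to its cheapest open site.
  A→D2 14, B→D1 14, C→D1 10
  delivery cost 38, fixed 23 → total 61.
Compare {D1, D5}: delivery cost 40 + fixed 25 = 65.
Compare {D1}: delivery cost 57 + fixed 13 = 70.
Compare {D1, D2, D5}: delivery cost 36 + fixed 35 = 71.
All other subsets cost ≥ 65. Minimum total cost: 61.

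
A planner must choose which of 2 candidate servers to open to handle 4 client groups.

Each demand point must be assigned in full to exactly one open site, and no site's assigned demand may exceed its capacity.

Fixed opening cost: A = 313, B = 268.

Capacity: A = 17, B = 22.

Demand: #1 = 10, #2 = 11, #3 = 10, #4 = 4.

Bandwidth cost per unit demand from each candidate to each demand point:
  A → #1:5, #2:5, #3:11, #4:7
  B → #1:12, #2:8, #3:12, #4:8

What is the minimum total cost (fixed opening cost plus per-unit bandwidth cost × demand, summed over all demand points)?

867

Open {A, B}; cheapest assignment that respects the capacities:
  A (cap 17, load 14): #1, #4 — cost 10×5 + 4×7 = 78
  B (cap 22, load 21): #2, #3 — cost 11×8 + 10×12 = 208
  Shipping 286, fixed 581 → total 867.
  Any other capacity-feasible assignment to {A, B} ships for at least 286.
Total demand is 35 and no other set of sites has combined capacity ≥ 35, so {A, B} is the only feasible choice of open sites. Minimum: 867.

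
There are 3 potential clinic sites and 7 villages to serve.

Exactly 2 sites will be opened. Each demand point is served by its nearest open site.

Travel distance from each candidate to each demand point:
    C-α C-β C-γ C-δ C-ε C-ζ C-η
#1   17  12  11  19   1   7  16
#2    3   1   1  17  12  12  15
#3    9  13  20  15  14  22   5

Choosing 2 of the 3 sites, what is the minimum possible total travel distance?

45

Open {#1, #2}.
  C-α→#2 3, C-β→#2 1, C-γ→#2 1, C-δ→#2 17, C-ε→#1 1, C-ζ→#1 7, C-η→#2 15  ⇒ total 45.
Compare {#2, #3}: total 49.
Compare {#1, #3}: total 60.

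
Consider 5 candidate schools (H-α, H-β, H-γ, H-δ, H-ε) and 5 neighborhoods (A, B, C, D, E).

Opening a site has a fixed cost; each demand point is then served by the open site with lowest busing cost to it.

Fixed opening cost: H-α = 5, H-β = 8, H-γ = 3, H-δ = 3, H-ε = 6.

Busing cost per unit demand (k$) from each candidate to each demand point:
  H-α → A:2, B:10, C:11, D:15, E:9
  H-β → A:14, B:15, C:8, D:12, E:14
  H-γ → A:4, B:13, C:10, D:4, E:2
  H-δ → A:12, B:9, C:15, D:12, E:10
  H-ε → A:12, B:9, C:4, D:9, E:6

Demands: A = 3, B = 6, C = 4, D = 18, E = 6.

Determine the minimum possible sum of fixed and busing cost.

Open {H-α, H-γ, H-ε}: assign each demand point to its cheapest open site.
  A→H-α 3×2=6, B→H-ε 6×9=54, C→H-ε 4×4=16, D→H-γ 18×4=72, E→H-γ 6×2=12
  busing cost 160, fixed 14 → total 174.
Compare {H-γ, H-ε}: busing cost 166 + fixed 9 = 175.
Compare {H-α, H-γ, H-δ, H-ε}: busing cost 160 + fixed 17 = 177.
Compare {H-γ, H-δ, H-ε}: busing cost 166 + fixed 12 = 178.
All other subsets cost ≥ 175. Minimum total cost: 174.

174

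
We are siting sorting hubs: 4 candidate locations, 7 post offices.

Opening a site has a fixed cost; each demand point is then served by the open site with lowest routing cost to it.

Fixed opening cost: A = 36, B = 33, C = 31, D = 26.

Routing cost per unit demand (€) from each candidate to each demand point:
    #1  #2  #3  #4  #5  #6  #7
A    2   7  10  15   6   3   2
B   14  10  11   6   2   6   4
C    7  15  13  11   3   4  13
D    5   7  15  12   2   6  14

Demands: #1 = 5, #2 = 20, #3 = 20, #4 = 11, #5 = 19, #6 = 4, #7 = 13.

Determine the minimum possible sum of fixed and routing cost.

Open {A, B}: assign each demand point to its cheapest open site.
  #1→A 5×2=10, #2→A 20×7=140, #3→A 20×10=200, #4→B 11×6=66, #5→B 19×2=38, #6→A 4×3=12, #7→A 13×2=26
  routing cost 492, fixed 69 → total 561.
Compare {A, B, D}: routing cost 492 + fixed 95 = 587.
Compare {A, B, C}: routing cost 492 + fixed 100 = 592.
Compare {A, B, C, D}: routing cost 492 + fixed 126 = 618.
All other subsets cost ≥ 587. Minimum total cost: 561.

561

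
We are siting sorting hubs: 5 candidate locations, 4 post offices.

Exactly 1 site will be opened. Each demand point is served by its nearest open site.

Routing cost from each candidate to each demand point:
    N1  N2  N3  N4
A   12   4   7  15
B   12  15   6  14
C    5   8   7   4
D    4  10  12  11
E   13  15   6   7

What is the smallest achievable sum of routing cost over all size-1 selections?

Open {C}.
  N1→C 5, N2→C 8, N3→C 7, N4→C 4  ⇒ total 24.
Compare {D}: total 37.
Compare {A}: total 38.
No size-1 selection does better; minimum is 24.

24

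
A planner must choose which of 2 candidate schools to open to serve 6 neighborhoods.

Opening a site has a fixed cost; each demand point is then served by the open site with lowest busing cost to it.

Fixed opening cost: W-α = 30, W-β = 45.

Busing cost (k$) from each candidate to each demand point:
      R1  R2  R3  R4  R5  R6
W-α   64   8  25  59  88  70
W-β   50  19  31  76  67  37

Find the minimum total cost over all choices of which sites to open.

Open {W-α, W-β}: assign each demand point to its cheapest open site.
  R1→W-β 50, R2→W-α 8, R3→W-α 25, R4→W-α 59, R5→W-β 67, R6→W-β 37
  busing cost 246, fixed 75 → total 321.
Compare {W-β}: busing cost 280 + fixed 45 = 325.
Compare {W-α}: busing cost 314 + fixed 30 = 344.

321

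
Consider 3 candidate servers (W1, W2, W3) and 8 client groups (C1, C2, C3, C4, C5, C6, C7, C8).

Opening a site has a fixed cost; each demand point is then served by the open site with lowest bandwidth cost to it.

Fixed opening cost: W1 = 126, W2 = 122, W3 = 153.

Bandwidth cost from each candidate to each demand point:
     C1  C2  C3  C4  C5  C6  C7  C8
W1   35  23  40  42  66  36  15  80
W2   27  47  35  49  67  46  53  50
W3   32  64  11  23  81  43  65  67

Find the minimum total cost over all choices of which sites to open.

463

Open {W1}: assign each demand point to its cheapest open site.
  C1→W1 35, C2→W1 23, C3→W1 40, C4→W1 42, C5→W1 66, C6→W1 36, C7→W1 15, C8→W1 80
  bandwidth cost 337, fixed 126 → total 463.
Compare {W2}: bandwidth cost 374 + fixed 122 = 496.
Compare {W3}: bandwidth cost 386 + fixed 153 = 539.
Compare {W1, W2}: bandwidth cost 294 + fixed 248 = 542.
All other subsets cost ≥ 496. Minimum total cost: 463.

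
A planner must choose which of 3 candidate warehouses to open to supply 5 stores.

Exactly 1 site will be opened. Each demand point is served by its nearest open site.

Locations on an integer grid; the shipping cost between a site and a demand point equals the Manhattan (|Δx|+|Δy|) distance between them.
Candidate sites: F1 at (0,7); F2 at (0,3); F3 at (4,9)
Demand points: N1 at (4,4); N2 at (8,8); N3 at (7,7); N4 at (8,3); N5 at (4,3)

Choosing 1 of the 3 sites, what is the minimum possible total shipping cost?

Open {F3}.
  N1→F3 5, N2→F3 5, N3→F3 5, N4→F3 10, N5→F3 6  ⇒ total 31.
Compare {F2}: total 41.
Compare {F1}: total 43.

31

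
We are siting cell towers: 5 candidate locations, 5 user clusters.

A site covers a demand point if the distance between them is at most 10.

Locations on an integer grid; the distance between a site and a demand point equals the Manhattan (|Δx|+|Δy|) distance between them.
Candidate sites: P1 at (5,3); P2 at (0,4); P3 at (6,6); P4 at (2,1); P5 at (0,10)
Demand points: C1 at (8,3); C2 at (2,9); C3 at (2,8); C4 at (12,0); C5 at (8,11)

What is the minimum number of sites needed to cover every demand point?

2

Coverage sets (demand points within 10 of each site):
  P1: {C1, C2, C3, C4}
  P2: {C1, C2, C3}
  P3: {C1, C2, C3, C5}
  P4: {C1, C2, C3}
  P5: {C2, C3, C5}
No single site covers all 5 demand points.
But {P1, P3} covers everything, so the minimum is 2.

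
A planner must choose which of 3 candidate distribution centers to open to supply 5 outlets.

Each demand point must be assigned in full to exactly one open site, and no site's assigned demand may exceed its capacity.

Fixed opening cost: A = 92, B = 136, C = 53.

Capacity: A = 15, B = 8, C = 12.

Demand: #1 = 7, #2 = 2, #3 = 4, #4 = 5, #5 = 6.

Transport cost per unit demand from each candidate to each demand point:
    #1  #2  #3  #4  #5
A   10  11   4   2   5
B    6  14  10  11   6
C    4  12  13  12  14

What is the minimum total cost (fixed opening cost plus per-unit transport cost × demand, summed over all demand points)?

Open {A, C}; cheapest assignment that respects the capacities:
  A (cap 15, load 15): #3, #4, #5 — cost 4×4 + 5×2 + 6×5 = 56
  C (cap 12, load 9): #1, #2 — cost 7×4 + 2×12 = 52
  Shipping 108, fixed 145 → total 253.
  Any other capacity-feasible assignment to {A, C} ships for at least 108.
Compare {A, B, C}: its best feasible assignment gives total 389.
Every other set of open sites that can feasibly serve all demand totals ≥ 389 even under its best assignment. Minimum: 253.

253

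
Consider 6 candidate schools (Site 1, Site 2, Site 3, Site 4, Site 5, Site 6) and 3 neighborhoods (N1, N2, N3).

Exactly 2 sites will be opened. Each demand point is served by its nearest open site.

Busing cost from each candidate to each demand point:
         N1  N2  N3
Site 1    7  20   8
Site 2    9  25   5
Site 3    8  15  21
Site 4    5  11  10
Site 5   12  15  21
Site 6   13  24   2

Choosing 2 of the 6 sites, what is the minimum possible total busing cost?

18

Open {Site 4, Site 6}.
  N1→Site 4 5, N2→Site 4 11, N3→Site 6 2  ⇒ total 18.
Compare {Site 2, Site 4}: total 21.
Compare {Site 1, Site 4}: total 24.
No size-2 selection does better; minimum is 18.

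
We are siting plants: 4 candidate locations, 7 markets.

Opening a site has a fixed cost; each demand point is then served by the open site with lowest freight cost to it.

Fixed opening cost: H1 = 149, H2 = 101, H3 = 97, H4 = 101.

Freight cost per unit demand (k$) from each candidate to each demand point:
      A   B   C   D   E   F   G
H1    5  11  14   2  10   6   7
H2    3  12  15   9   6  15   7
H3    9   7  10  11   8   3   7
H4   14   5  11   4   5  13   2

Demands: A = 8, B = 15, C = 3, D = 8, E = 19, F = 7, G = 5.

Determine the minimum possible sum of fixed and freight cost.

533

Open {H3, H4}: assign each demand point to its cheapest open site.
  A→H3 8×9=72, B→H4 15×5=75, C→H3 3×10=30, D→H4 8×4=32, E→H4 19×5=95, F→H3 7×3=21, G→H4 5×2=10
  freight cost 335, fixed 198 → total 533.
Compare {H4}: freight cost 448 + fixed 101 = 549.
Compare {H1, H4}: freight cost 311 + fixed 250 = 561.
Compare {H2, H4}: freight cost 360 + fixed 202 = 562.
All other subsets cost ≥ 549. Minimum total cost: 533.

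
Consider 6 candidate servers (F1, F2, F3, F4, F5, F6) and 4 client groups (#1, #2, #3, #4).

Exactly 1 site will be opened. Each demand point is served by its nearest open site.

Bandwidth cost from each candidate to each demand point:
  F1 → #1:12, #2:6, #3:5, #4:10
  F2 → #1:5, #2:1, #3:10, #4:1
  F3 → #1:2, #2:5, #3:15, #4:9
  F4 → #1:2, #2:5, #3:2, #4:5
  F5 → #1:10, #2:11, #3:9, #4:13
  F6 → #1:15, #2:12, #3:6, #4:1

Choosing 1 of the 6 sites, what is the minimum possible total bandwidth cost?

14

Open {F4}.
  #1→F4 2, #2→F4 5, #3→F4 2, #4→F4 5  ⇒ total 14.
Compare {F2}: total 17.
Compare {F3}: total 31.
No size-1 selection does better; minimum is 14.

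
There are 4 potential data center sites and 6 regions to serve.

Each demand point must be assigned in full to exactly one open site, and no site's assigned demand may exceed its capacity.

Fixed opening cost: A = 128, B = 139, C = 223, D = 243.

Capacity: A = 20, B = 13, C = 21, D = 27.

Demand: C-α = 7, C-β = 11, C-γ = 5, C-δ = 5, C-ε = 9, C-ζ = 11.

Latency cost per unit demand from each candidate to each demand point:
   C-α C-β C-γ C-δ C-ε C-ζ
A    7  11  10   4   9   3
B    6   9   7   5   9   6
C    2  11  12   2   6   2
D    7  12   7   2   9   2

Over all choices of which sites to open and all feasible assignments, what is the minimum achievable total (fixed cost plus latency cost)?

Open {C, D}; cheapest assignment that respects the capacities:
  C (cap 21, load 21): C-α, C-δ, C-ε — cost 7×2 + 5×2 + 9×6 = 78
  D (cap 27, load 27): C-β, C-γ, C-ζ — cost 11×12 + 5×7 + 11×2 = 189
  Shipping 267, fixed 466 → total 733.
  Any other capacity-feasible assignment to {C, D} ships for at least 267.
Compare {A, B, C}: its best feasible assignment gives total 750.
Compare {A, B, D}: its best feasible assignment gives total 806.
Every other set of open sites that can feasibly serve all demand totals ≥ 750 even under its best assignment. Minimum: 733.

733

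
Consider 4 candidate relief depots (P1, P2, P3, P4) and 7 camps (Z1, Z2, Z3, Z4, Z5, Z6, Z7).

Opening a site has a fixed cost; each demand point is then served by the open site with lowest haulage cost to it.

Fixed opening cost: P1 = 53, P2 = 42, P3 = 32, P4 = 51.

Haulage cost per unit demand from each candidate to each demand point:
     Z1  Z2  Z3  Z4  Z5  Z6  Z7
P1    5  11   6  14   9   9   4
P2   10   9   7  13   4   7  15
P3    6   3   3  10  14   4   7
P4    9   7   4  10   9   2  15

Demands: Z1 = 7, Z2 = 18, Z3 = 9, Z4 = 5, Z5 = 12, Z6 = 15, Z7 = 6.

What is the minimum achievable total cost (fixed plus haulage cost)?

397

Open {P2, P3}: assign each demand point to its cheapest open site.
  Z1→P3 7×6=42, Z2→P3 18×3=54, Z3→P3 9×3=27, Z4→P3 5×10=50, Z5→P2 12×4=48, Z6→P3 15×4=60, Z7→P3 6×7=42
  haulage cost 323, fixed 74 → total 397.
Compare {P2, P3, P4}: haulage cost 293 + fixed 125 = 418.
Compare {P1, P2, P3}: haulage cost 298 + fixed 127 = 425.
Compare {P3, P4}: haulage cost 353 + fixed 83 = 436.
All other subsets cost ≥ 418. Minimum total cost: 397.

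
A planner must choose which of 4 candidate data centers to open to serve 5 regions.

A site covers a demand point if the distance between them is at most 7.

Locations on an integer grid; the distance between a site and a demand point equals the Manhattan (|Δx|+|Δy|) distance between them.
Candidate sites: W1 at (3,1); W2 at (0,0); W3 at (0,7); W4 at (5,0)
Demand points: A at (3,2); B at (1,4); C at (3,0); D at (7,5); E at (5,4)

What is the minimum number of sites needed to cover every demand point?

Coverage sets (demand points within 7 of each site):
  W1: {A, B, C, E}
  W2: {A, B, C}
  W3: {B}
  W4: {A, C, D, E}
No single site covers all 5 demand points.
But {W1, W4} covers everything, so the minimum is 2.

2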